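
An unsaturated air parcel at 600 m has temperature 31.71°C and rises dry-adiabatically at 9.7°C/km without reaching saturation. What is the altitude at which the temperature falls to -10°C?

Height above start = (31.71 − (-10)) / 9.7 = 4.3 km
Altitude = 600 m + 4300 m = 4900 m

4900 m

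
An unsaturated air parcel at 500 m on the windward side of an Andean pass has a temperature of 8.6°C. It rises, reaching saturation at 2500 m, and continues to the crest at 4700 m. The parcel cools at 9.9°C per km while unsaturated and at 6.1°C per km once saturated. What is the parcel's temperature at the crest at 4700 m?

-24.62°C

From 500 m to 2500 m (dry): cools by 9.9 × 2 = 19.8°C, giving -11.2°C.
From 2500 m to 4700 m (saturated): cools by 6.1 × 2.2 = 13.42°C, giving -24.62°C.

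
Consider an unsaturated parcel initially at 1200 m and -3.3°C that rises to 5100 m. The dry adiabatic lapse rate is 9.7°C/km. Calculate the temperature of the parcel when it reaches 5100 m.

From 1200 m to 5100 m (dry adiabatic): cools by 9.7 × 3.9 = 37.83°C, giving -41.13°C.

-41.13°C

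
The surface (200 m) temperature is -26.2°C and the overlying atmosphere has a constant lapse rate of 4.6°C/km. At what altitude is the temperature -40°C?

3200 m

Height above start = (-26.2 − (-40)) / 4.6 = 3 km
Altitude = 200 m + 3000 m = 3200 m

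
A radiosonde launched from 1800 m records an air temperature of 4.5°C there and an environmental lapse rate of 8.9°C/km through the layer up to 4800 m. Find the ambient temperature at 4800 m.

-22.2°C

Environmental to 4800 m: -8.9 × 3 km = -26.7°C, so T = -22.2°C.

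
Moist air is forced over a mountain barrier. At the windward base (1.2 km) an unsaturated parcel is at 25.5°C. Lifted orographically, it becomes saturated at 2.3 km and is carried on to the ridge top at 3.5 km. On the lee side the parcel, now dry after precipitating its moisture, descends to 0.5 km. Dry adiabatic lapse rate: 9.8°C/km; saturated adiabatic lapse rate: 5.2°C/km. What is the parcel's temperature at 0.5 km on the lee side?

37.88°C

1200–2300 m, dry: Δz = 1.1 km ⇒ ΔT = -10.78°C; T = 14.72°C
2300–3500 m, saturated: Δz = 1.2 km ⇒ ΔT = -6.24°C; T = 8.48°C
3500–500 m, dry descent: Δz = 3 km ⇒ ΔT = +29.4°C; T = 37.88°C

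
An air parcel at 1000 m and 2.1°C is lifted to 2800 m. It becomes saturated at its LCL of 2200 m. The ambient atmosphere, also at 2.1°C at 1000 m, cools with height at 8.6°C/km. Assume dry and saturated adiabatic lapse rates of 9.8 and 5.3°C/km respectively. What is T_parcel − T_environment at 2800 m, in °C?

+0.54°C (parcel warmer than environment)

Parcel:
  1000 → 2200 m (dry, 9.8°C/km): ΔT = -9.8 × 1.2 = -11.76°C → T = -9.66°C
  2200 → 2800 m (saturated, 5.3°C/km): ΔT = -5.3 × 0.6 = -3.18°C → T = -12.84°C
Environment:
  1000 → 2800 m (environment, 8.6°C/km): ΔT = -8.6 × 1.8 = -15.48°C → T = -13.38°C
T_parcel − T_env = -12.84 − (-13.38) = +0.54°C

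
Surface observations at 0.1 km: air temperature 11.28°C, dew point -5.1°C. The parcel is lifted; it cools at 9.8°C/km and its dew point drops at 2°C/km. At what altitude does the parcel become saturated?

2.2 km

T and T_d converge at 9.8 − 2 = 7.8°C per km
Height above start = (11.28 − (-5.1)) / 7.8 = 2.1 km
LCL altitude = 100 m + 2100 m = 2200 m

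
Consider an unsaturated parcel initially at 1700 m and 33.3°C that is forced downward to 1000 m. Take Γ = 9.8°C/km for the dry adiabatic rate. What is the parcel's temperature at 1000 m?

40.16°C

From 1700 m to 1000 m (dry adiabatic): warms by 9.8 × 0.7 = 6.86°C, giving 40.16°C.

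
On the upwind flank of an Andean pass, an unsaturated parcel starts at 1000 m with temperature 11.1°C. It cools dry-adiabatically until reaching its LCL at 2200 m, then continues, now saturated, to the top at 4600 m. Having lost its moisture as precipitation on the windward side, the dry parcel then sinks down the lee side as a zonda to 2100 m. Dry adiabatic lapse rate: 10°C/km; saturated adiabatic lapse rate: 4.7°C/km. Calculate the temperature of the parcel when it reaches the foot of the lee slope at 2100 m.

From 1000 m to 2200 m (dry): cools by 10 × 1.2 = 12°C, giving -0.9°C.
From 2200 m to 4600 m (saturated): cools by 4.7 × 2.4 = 11.28°C, giving -12.18°C.
From 4600 m to 2100 m (dry descent): warms by 10 × 2.5 = 25°C, giving 12.82°C.

12.82°C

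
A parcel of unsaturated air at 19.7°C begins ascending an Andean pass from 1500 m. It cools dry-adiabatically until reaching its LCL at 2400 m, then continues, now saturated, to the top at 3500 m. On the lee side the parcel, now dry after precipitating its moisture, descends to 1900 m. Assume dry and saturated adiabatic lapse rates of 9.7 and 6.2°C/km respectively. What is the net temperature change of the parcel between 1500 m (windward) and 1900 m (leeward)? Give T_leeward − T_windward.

1500 → 2400 m (dry, 9.7°C/km): ΔT = -9.7 × 0.9 = -8.73°C → T = 10.97°C
2400 → 3500 m (saturated, 6.2°C/km): ΔT = -6.2 × 1.1 = -6.82°C → T = 4.15°C
3500 → 1900 m (dry descent, 9.7°C/km): ΔT = +9.7 × 1.6 = +15.52°C → T = 19.67°C
Net change vs windward start: 19.67 − 19.7 = -0.03°C

-0.03°C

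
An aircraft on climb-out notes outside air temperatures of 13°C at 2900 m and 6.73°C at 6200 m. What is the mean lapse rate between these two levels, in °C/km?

Γ = −ΔT/Δz = (13 − 6.73) / (6200 − 2900) m
  = 6.27°C / 3.3 km = 1.9°C/km

1.9°C/km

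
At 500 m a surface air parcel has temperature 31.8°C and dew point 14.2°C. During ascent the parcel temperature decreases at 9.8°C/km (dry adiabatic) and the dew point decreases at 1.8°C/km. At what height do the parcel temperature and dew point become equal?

T and T_d converge at 9.8 − 1.8 = 8°C per km
Height above start = (31.8 − 14.2) / 8 = 2.2 km
LCL altitude = 500 m + 2200 m = 2700 m

2700 m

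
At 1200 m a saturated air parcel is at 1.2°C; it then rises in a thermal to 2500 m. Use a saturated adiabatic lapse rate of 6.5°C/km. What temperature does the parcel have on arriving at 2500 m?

-7.25°C

From 1200 m to 2500 m (saturated adiabatic): cools by 6.5 × 1.3 = 8.45°C, giving -7.25°C.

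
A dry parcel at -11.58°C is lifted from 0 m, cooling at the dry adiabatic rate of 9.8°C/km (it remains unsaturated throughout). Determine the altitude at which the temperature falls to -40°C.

2900 m

Height above start = (-11.58 − (-40)) / 9.8 = 2.9 km
Altitude = 0 m + 2900 m = 2900 m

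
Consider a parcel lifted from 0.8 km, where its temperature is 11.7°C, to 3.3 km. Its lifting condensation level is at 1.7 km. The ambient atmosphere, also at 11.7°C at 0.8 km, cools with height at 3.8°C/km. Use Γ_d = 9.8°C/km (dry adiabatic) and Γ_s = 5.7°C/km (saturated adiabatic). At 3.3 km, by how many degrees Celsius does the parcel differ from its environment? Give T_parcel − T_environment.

-8.44°C (parcel cooler than environment)

Parcel:
  Dry to 1700 m: -9.8 × 0.9 km = -8.82°C, so T = 2.88°C.
  Saturated to 3300 m: -5.7 × 1.6 km = -9.12°C, so T = -6.24°C.
Environment:
  Environment to 3300 m: -3.8 × 2.5 km = -9.5°C, so T = 2.2°C.
T_parcel − T_env = -6.24 − 2.2 = -8.44°C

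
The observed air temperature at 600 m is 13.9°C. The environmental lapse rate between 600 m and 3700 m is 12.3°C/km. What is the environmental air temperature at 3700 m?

Environmental to 3700 m: -12.3 × 3.1 km = -38.13°C, so T = -24.23°C.

-24.23°C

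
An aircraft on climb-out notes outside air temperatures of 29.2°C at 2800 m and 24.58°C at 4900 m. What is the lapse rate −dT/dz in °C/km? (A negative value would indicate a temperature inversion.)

Γ = −ΔT/Δz = (29.2 − 24.58) / (4900 − 2800) m
  = 4.62°C / 2.1 km = 2.2°C/km

2.2°C/km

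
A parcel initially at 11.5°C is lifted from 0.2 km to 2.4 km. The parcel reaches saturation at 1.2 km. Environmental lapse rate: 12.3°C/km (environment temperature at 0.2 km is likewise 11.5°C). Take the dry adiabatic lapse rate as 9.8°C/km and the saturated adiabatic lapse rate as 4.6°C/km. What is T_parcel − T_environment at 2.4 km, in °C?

Parcel:
  Dry to 1200 m: -9.8 × 1 km = -9.8°C, so T = 1.7°C.
  Saturated to 2400 m: -4.6 × 1.2 km = -5.52°C, so T = -3.82°C.
Environment:
  Environment to 2400 m: -12.3 × 2.2 km = -27.06°C, so T = -15.56°C.
T_parcel − T_env = -3.82 − (-15.56) = +11.74°C

+11.74°C (parcel warmer than environment)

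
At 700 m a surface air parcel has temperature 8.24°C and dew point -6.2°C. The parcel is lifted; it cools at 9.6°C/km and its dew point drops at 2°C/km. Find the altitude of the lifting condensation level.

T and T_d converge at 9.6 − 2 = 7.6°C per km
Height above start = (8.24 − (-6.2)) / 7.6 = 1.9 km
LCL altitude = 700 m + 1900 m = 2600 m

2600 m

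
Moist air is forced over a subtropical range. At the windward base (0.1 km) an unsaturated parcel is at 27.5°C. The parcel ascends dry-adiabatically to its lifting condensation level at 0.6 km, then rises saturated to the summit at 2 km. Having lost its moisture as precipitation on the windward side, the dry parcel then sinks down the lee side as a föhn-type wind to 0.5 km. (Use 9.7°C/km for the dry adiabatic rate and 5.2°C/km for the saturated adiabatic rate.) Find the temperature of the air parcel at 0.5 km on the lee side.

From 100 m to 600 m (dry): cools by 9.7 × 0.5 = 4.85°C, giving 22.65°C.
From 600 m to 2000 m (saturated): cools by 5.2 × 1.4 = 7.28°C, giving 15.37°C.
From 2000 m to 500 m (dry descent): warms by 9.7 × 1.5 = 14.55°C, giving 29.92°C.

29.92°C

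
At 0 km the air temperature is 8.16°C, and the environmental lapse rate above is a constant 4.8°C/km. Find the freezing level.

Height above start = (8.16 − 0) / 4.8 = 1.7 km
Altitude = 0 m + 1700 m = 1700 m

1.7 km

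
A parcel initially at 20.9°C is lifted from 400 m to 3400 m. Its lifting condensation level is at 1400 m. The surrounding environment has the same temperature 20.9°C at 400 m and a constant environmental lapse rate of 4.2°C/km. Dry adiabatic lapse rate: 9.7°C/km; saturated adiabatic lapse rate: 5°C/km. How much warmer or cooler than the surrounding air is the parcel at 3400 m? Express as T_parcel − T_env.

Parcel:
  Dry to 1400 m: -9.7 × 1 km = -9.7°C, so T = 11.2°C.
  Saturated to 3400 m: -5 × 2 km = -10°C, so T = 1.2°C.
Environment:
  Environment to 3400 m: -4.2 × 3 km = -12.6°C, so T = 8.3°C.
T_parcel − T_env = 1.2 − 8.3 = -7.1°C

-7.1°C (parcel cooler than environment)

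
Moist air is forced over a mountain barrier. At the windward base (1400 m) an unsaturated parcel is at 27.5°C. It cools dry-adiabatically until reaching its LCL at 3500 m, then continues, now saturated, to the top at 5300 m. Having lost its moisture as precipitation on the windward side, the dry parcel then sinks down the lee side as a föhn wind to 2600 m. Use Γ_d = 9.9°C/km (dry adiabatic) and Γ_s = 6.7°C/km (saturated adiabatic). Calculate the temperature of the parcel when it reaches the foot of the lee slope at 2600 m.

From 1400 m to 3500 m (dry): cools by 9.9 × 2.1 = 20.79°C, giving 6.71°C.
From 3500 m to 5300 m (saturated): cools by 6.7 × 1.8 = 12.06°C, giving -5.35°C.
From 5300 m to 2600 m (dry descent): warms by 9.9 × 2.7 = 26.73°C, giving 21.38°C.

21.38°C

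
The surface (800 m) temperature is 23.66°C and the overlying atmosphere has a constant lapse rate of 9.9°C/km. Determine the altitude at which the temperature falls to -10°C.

Height above start = (23.66 − (-10)) / 9.9 = 3.4 km
Altitude = 800 m + 3400 m = 4200 m

4200 m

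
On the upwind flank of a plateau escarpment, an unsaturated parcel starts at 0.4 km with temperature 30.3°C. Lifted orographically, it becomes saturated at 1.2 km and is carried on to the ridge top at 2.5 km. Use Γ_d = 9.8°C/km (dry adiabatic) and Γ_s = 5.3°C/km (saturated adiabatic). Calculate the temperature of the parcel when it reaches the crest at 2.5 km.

400 → 1200 m (dry, 9.8°C/km): ΔT = -9.8 × 0.8 = -7.84°C → T = 22.46°C
1200 → 2500 m (saturated, 5.3°C/km): ΔT = -5.3 × 1.3 = -6.89°C → T = 15.57°C

15.57°C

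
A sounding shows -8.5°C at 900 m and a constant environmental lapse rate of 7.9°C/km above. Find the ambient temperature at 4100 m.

Environmental to 4100 m: -7.9 × 3.2 km = -25.28°C, so T = -33.78°C.

-33.78°C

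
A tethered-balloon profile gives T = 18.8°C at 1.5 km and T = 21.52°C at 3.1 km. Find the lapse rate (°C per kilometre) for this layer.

-1.7°C/km

Γ = −ΔT/Δz = (18.8 − 21.52) / (3100 − 1500) m
  = -2.72°C / 1.6 km = -1.7°C/km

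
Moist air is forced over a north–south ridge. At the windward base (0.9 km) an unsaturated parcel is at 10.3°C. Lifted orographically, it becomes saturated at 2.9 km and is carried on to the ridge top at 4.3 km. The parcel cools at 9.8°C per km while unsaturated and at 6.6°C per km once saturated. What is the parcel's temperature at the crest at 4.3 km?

900–2900 m, dry: Δz = 2 km ⇒ ΔT = -19.6°C; T = -9.3°C
2900–4300 m, saturated: Δz = 1.4 km ⇒ ΔT = -9.24°C; T = -18.54°C

-18.54°C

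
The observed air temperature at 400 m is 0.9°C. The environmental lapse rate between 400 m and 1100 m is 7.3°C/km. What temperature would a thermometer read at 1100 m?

-4.21°C

Environmental to 1100 m: -7.3 × 0.7 km = -5.11°C, so T = -4.21°C.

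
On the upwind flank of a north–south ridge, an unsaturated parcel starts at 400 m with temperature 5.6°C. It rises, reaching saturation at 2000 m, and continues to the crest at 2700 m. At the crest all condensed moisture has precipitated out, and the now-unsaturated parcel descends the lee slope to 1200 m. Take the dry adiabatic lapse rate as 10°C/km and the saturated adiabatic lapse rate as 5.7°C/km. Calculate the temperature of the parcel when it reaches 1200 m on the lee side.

400 → 2000 m (dry, 10°C/km): ΔT = -10 × 1.6 = -16°C → T = -10.4°C
2000 → 2700 m (saturated, 5.7°C/km): ΔT = -5.7 × 0.7 = -3.99°C → T = -14.39°C
2700 → 1200 m (dry descent, 10°C/km): ΔT = +10 × 1.5 = +15°C → T = 0.61°C

0.61°C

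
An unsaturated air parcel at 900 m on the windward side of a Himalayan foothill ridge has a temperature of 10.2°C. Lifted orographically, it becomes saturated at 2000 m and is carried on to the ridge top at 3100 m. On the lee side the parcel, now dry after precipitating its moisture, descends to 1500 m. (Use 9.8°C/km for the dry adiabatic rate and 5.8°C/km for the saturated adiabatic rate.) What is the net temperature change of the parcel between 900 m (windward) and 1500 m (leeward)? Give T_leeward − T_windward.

900–2000 m, dry: Δz = 1.1 km ⇒ ΔT = -10.78°C; T = -0.58°C
2000–3100 m, saturated: Δz = 1.1 km ⇒ ΔT = -6.38°C; T = -6.96°C
3100–1500 m, dry descent: Δz = 1.6 km ⇒ ΔT = +15.68°C; T = 8.72°C
Net change vs windward start: 8.72 − 10.2 = -1.48°C

-1.48°C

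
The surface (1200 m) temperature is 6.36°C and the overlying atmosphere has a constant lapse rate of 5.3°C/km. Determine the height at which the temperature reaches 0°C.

2400 m

Height above start = (6.36 − 0) / 5.3 = 1.2 km
Altitude = 1200 m + 1200 m = 2400 m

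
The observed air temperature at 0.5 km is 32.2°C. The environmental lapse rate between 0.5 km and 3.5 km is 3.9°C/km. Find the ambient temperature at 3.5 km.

500 → 3500 m (environmental, 3.9°C/km): ΔT = -3.9 × 3 = -11.7°C → T = 20.5°C

20.5°C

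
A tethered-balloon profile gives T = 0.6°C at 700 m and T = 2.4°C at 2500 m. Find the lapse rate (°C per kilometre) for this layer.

Γ = −ΔT/Δz = (0.6 − 2.4) / (2500 − 700) m
  = -1.8°C / 1.8 km = -1°C/km

-1°C/km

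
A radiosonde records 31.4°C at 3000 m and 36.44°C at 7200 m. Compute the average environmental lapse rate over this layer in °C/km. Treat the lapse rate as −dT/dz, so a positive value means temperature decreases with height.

Γ = −ΔT/Δz = (31.4 − 36.44) / (7200 − 3000) m
  = -5.04°C / 4.2 km = -1.2°C/km

-1.2°C/km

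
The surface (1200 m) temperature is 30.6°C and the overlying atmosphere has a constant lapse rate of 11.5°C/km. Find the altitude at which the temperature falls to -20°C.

5600 m

Height above start = (30.6 − (-20)) / 11.5 = 4.4 km
Altitude = 1200 m + 4400 m = 5600 m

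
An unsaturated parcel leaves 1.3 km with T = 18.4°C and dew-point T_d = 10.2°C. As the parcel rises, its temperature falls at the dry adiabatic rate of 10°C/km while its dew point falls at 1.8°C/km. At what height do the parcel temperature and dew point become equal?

T and T_d converge at 10 − 1.8 = 8.2°C per km
Height above start = (18.4 − 10.2) / 8.2 = 1 km
LCL altitude = 1300 m + 1000 m = 2300 m

2.3 km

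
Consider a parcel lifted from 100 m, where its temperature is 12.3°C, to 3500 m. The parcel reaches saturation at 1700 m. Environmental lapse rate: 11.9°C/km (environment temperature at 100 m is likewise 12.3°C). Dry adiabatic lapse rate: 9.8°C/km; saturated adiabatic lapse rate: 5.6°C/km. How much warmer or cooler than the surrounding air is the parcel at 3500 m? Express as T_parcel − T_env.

Parcel:
  From 100 m to 1700 m (dry): cools by 9.8 × 1.6 = 15.68°C, giving -3.38°C.
  From 1700 m to 3500 m (saturated): cools by 5.6 × 1.8 = 10.08°C, giving -13.46°C.
Environment:
  From 100 m to 3500 m (environment): cools by 11.9 × 3.4 = 40.46°C, giving -28.16°C.
T_parcel − T_env = -13.46 − (-28.16) = +14.7°C

+14.7°C (parcel warmer than environment)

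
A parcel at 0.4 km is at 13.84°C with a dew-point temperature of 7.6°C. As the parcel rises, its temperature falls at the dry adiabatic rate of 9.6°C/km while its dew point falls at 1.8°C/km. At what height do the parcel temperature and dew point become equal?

1.2 km

T and T_d converge at 9.6 − 1.8 = 7.8°C per km
Height above start = (13.84 − 7.6) / 7.8 = 0.8 km
LCL altitude = 400 m + 800 m = 1200 m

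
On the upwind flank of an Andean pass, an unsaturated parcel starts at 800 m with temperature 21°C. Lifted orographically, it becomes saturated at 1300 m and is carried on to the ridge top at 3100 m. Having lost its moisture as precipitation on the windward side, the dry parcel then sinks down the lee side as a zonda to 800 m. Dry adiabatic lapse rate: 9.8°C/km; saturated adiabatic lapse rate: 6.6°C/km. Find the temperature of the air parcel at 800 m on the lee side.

From 800 m to 1300 m (dry): cools by 9.8 × 0.5 = 4.9°C, giving 16.1°C.
From 1300 m to 3100 m (saturated): cools by 6.6 × 1.8 = 11.88°C, giving 4.22°C.
From 3100 m to 800 m (dry descent): warms by 9.8 × 2.3 = 22.54°C, giving 26.76°C.

26.76°C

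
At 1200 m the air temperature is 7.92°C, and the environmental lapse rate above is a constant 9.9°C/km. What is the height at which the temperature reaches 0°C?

2000 m

Height above start = (7.92 − 0) / 9.9 = 0.8 km
Altitude = 1200 m + 800 m = 2000 m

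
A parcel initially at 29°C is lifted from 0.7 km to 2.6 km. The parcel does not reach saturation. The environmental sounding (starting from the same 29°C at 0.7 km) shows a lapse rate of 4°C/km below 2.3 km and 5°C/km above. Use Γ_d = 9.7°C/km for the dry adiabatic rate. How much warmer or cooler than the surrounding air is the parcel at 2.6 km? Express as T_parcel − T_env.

-10.53°C (parcel cooler than environment)

Parcel:
  700 → 2600 m (dry, 9.7°C/km): ΔT = -9.7 × 1.9 = -18.43°C → T = 10.57°C
Environment:
  700 → 2300 m (environment, lower layer, 4°C/km): ΔT = -4 × 1.6 = -6.4°C → T = 22.6°C
  2300 → 2600 m (environment, upper layer, 5°C/km): ΔT = -5 × 0.3 = -1.5°C → T = 21.1°C
T_parcel − T_env = 10.57 − 21.1 = -10.53°C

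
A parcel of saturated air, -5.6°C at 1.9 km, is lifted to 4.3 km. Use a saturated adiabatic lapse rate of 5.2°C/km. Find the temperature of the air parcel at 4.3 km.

-18.08°C

1900 → 4300 m (saturated adiabatic, 5.2°C/km): ΔT = -5.2 × 2.4 = -12.48°C → T = -18.08°C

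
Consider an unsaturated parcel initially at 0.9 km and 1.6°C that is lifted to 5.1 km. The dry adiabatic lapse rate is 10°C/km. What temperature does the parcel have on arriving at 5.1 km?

900–5100 m, dry adiabatic: Δz = 4.2 km ⇒ ΔT = -42°C; T = -40.4°C

-40.4°C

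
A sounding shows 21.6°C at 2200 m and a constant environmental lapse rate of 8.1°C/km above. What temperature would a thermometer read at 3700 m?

9.45°C

2200–3700 m, environmental: Δz = 1.5 km ⇒ ΔT = -12.15°C; T = 9.45°C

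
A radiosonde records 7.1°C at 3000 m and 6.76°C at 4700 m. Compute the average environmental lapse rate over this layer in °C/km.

0.2°C/km

Γ = −ΔT/Δz = (7.1 − 6.76) / (4700 − 3000) m
  = 0.34°C / 1.7 km = 0.2°C/km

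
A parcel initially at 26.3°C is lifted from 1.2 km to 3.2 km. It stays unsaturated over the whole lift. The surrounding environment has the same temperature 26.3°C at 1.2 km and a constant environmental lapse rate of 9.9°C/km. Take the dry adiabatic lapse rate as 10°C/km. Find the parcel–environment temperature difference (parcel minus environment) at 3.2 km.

-0.2°C (parcel cooler than environment)

Parcel:
  1200–3200 m, dry: Δz = 2 km ⇒ ΔT = -20°C; T = 6.3°C
Environment:
  1200–3200 m, environment: Δz = 2 km ⇒ ΔT = -19.8°C; T = 6.5°C
T_parcel − T_env = 6.3 − 6.5 = -0.2°C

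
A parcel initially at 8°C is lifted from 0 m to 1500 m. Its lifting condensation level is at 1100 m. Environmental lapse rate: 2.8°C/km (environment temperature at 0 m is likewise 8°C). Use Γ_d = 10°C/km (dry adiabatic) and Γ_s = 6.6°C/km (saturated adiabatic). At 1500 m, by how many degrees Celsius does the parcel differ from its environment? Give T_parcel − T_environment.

-9.44°C (parcel cooler than environment)

Parcel:
  0 → 1100 m (dry, 10°C/km): ΔT = -10 × 1.1 = -11°C → T = -3°C
  1100 → 1500 m (saturated, 6.6°C/km): ΔT = -6.6 × 0.4 = -2.64°C → T = -5.64°C
Environment:
  0 → 1500 m (environment, 2.8°C/km): ΔT = -2.8 × 1.5 = -4.2°C → T = 3.8°C
T_parcel − T_env = -5.64 − 3.8 = -9.44°C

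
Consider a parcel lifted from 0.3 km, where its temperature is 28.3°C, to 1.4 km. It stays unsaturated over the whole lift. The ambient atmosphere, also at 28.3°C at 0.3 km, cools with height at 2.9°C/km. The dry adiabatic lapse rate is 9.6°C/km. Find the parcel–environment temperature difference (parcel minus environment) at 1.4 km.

-7.37°C (parcel cooler than environment)

Parcel:
  300–1400 m, dry: Δz = 1.1 km ⇒ ΔT = -10.56°C; T = 17.74°C
Environment:
  300–1400 m, environment: Δz = 1.1 km ⇒ ΔT = -3.19°C; T = 25.11°C
T_parcel − T_env = 17.74 − 25.11 = -7.37°C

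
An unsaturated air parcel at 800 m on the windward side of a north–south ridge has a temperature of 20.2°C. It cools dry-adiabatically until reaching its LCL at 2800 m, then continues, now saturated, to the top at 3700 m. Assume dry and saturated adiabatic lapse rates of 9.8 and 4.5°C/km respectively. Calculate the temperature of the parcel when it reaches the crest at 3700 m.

800 → 2800 m (dry, 9.8°C/km): ΔT = -9.8 × 2 = -19.6°C → T = 0.6°C
2800 → 3700 m (saturated, 4.5°C/km): ΔT = -4.5 × 0.9 = -4.05°C → T = -3.45°C

-3.45°C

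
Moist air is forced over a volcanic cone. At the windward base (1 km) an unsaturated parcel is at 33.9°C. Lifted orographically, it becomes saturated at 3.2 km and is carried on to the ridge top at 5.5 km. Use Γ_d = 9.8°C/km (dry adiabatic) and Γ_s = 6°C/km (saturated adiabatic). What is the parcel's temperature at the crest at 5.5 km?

From 1000 m to 3200 m (dry): cools by 9.8 × 2.2 = 21.56°C, giving 12.34°C.
From 3200 m to 5500 m (saturated): cools by 6 × 2.3 = 13.8°C, giving -1.46°C.

-1.46°C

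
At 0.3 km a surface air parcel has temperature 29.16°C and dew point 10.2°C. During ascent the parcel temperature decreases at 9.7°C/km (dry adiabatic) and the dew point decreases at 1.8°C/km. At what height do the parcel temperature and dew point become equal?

2.7 km

T and T_d converge at 9.7 − 1.8 = 7.9°C per km
Height above start = (29.16 − 10.2) / 7.9 = 2.4 km
LCL altitude = 300 m + 2400 m = 2700 m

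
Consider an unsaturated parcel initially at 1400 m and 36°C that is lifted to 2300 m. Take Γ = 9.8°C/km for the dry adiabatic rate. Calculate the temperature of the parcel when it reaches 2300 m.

27.18°C

1400 → 2300 m (dry adiabatic, 9.8°C/km): ΔT = -9.8 × 0.9 = -8.82°C → T = 27.18°C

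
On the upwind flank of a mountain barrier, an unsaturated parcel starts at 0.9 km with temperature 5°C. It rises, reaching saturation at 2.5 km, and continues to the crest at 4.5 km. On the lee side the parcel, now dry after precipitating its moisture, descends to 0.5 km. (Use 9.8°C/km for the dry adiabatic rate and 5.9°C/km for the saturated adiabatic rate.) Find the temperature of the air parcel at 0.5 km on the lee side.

16.72°C

From 900 m to 2500 m (dry): cools by 9.8 × 1.6 = 15.68°C, giving -10.68°C.
From 2500 m to 4500 m (saturated): cools by 5.9 × 2 = 11.8°C, giving -22.48°C.
From 4500 m to 500 m (dry descent): warms by 9.8 × 4 = 39.2°C, giving 16.72°C.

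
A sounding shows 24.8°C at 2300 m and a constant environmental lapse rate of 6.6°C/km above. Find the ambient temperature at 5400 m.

Environmental to 5400 m: -6.6 × 3.1 km = -20.46°C, so T = 4.34°C.

4.34°C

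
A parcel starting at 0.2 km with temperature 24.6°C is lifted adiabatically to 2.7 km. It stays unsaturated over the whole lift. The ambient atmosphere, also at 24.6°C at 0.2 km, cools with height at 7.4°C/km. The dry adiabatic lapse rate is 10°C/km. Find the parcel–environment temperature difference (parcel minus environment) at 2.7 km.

Parcel:
  200–2700 m, dry: Δz = 2.5 km ⇒ ΔT = -25°C; T = -0.4°C
Environment:
  200–2700 m, environment: Δz = 2.5 km ⇒ ΔT = -18.5°C; T = 6.1°C
T_parcel − T_env = -0.4 − 6.1 = -6.5°C

-6.5°C (parcel cooler than environment)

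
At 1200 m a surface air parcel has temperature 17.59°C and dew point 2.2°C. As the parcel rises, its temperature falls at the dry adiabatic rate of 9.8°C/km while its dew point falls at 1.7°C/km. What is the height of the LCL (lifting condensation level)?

T and T_d converge at 9.8 − 1.7 = 8.1°C per km
Height above start = (17.59 − 2.2) / 8.1 = 1.9 km
LCL altitude = 1200 m + 1900 m = 3100 m

3100 m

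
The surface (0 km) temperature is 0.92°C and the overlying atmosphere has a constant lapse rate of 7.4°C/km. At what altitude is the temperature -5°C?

0.8 km

Height above start = (0.92 − (-5)) / 7.4 = 0.8 km
Altitude = 0 m + 800 m = 800 m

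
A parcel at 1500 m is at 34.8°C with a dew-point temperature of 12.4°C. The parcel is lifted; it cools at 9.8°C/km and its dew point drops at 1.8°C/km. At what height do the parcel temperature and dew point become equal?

T and T_d converge at 9.8 − 1.8 = 8°C per km
Height above start = (34.8 − 12.4) / 8 = 2.8 km
LCL altitude = 1500 m + 2800 m = 4300 m

4300 m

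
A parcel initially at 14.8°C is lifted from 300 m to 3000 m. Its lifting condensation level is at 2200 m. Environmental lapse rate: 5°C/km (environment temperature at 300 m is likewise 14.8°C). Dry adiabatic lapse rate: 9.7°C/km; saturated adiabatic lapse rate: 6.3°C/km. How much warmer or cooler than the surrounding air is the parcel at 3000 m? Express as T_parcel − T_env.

-9.97°C (parcel cooler than environment)

Parcel:
  Dry to 2200 m: -9.7 × 1.9 km = -18.43°C, so T = -3.63°C.
  Saturated to 3000 m: -6.3 × 0.8 km = -5.04°C, so T = -8.67°C.
Environment:
  Environment to 3000 m: -5 × 2.7 km = -13.5°C, so T = 1.3°C.
T_parcel − T_env = -8.67 − 1.3 = -9.97°C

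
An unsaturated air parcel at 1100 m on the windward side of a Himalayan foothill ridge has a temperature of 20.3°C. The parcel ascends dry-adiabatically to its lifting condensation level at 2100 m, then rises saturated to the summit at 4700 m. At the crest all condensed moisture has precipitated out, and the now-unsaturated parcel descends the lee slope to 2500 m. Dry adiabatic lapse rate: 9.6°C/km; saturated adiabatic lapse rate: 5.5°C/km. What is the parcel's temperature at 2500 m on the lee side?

17.52°C

1100–2100 m, dry: Δz = 1 km ⇒ ΔT = -9.6°C; T = 10.7°C
2100–4700 m, saturated: Δz = 2.6 km ⇒ ΔT = -14.3°C; T = -3.6°C
4700–2500 m, dry descent: Δz = 2.2 km ⇒ ΔT = +21.12°C; T = 17.52°C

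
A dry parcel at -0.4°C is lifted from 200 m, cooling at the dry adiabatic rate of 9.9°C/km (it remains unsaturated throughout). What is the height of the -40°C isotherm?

4200 m

Height above start = (-0.4 − (-40)) / 9.9 = 4 km
Altitude = 200 m + 4000 m = 4200 m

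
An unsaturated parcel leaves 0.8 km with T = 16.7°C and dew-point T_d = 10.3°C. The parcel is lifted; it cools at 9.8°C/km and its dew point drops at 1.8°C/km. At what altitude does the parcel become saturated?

1.6 km

T and T_d converge at 9.8 − 1.8 = 8°C per km
Height above start = (16.7 − 10.3) / 8 = 0.8 km
LCL altitude = 800 m + 800 m = 1600 m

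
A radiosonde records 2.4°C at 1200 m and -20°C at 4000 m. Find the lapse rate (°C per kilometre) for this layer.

8°C/km

Γ = −ΔT/Δz = (2.4 − (-20)) / (4000 − 1200) m
  = 22.4°C / 2.8 km = 8°C/km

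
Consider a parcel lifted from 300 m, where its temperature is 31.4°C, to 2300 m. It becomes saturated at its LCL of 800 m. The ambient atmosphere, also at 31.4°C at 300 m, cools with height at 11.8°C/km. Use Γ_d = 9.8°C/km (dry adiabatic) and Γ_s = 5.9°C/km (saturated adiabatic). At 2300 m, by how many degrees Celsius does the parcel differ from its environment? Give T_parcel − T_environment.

Parcel:
  Dry to 800 m: -9.8 × 0.5 km = -4.9°C, so T = 26.5°C.
  Saturated to 2300 m: -5.9 × 1.5 km = -8.85°C, so T = 17.65°C.
Environment:
  Environment to 2300 m: -11.8 × 2 km = -23.6°C, so T = 7.8°C.
T_parcel − T_env = 17.65 − 7.8 = +9.85°C

+9.85°C (parcel warmer than environment)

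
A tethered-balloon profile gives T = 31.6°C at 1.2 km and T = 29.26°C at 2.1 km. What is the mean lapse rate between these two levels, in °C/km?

2.6°C/km

Γ = −ΔT/Δz = (31.6 − 29.26) / (2100 − 1200) m
  = 2.34°C / 0.9 km = 2.6°C/km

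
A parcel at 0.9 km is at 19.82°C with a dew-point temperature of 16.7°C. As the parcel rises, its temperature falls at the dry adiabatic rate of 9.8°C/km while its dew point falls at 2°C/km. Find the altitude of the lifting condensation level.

T and T_d converge at 9.8 − 2 = 7.8°C per km
Height above start = (19.82 − 16.7) / 7.8 = 0.4 km
LCL altitude = 900 m + 400 m = 1300 m

1.3 km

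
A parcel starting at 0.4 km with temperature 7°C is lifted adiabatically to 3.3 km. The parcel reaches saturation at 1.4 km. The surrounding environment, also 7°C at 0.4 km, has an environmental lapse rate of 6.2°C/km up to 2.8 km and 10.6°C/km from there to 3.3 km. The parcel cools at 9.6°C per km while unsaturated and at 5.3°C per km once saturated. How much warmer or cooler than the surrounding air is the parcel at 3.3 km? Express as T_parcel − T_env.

+0.51°C (parcel warmer than environment)

Parcel:
  400 → 1400 m (dry, 9.6°C/km): ΔT = -9.6 × 1 = -9.6°C → T = -2.6°C
  1400 → 3300 m (saturated, 5.3°C/km): ΔT = -5.3 × 1.9 = -10.07°C → T = -12.67°C
Environment:
  400 → 2800 m (environment, lower layer, 6.2°C/km): ΔT = -6.2 × 2.4 = -14.88°C → T = -7.88°C
  2800 → 3300 m (environment, upper layer, 10.6°C/km): ΔT = -10.6 × 0.5 = -5.3°C → T = -13.18°C
T_parcel − T_env = -12.67 − (-13.18) = +0.51°C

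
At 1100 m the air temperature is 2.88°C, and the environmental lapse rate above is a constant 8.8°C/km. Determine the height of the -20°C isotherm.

3700 m

Height above start = (2.88 − (-20)) / 8.8 = 2.6 km
Altitude = 1100 m + 2600 m = 3700 m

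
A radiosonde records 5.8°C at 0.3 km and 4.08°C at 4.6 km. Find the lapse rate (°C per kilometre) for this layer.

Γ = −ΔT/Δz = (5.8 − 4.08) / (4600 − 300) m
  = 1.72°C / 4.3 km = 0.4°C/km

0.4°C/km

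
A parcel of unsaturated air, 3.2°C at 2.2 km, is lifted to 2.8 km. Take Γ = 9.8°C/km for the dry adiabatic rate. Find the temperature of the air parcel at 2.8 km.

-2.68°C

Dry adiabatic to 2800 m: -9.8 × 0.6 km = -5.88°C, so T = -2.68°C.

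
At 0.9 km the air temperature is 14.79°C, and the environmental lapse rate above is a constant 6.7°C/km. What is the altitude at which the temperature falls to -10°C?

Height above start = (14.79 − (-10)) / 6.7 = 3.7 km
Altitude = 900 m + 3700 m = 4600 m

4.6 km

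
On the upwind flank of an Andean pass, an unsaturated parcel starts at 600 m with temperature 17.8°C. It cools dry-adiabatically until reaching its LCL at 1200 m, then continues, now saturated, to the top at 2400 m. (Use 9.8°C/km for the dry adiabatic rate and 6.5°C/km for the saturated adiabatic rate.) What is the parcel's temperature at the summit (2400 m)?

4.12°C

600–1200 m, dry: Δz = 0.6 km ⇒ ΔT = -5.88°C; T = 11.92°C
1200–2400 m, saturated: Δz = 1.2 km ⇒ ΔT = -7.8°C; T = 4.12°C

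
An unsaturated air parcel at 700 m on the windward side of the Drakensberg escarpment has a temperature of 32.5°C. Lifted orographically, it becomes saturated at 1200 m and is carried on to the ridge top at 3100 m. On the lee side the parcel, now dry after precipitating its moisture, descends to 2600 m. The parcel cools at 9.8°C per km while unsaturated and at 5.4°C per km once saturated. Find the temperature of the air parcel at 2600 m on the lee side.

22.24°C

Dry to 1200 m: -9.8 × 0.5 km = -4.9°C, so T = 27.6°C.
Saturated to 3100 m: -5.4 × 1.9 km = -10.26°C, so T = 17.34°C.
Dry descent to 2600 m: +9.8 × 0.5 km = +4.9°C, so T = 22.24°C.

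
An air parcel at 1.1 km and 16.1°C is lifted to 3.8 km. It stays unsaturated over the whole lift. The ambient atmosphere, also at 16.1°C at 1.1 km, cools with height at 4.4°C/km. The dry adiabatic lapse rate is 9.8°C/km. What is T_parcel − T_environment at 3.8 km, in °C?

-14.58°C (parcel cooler than environment)

Parcel:
  Dry to 3800 m: -9.8 × 2.7 km = -26.46°C, so T = -10.36°C.
Environment:
  Environment to 3800 m: -4.4 × 2.7 km = -11.88°C, so T = 4.22°C.
T_parcel − T_env = -10.36 − 4.22 = -14.58°C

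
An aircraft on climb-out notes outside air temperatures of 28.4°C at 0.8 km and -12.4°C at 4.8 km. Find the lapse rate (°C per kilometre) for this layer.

Γ = −ΔT/Δz = (28.4 − (-12.4)) / (4800 − 800) m
  = 40.8°C / 4 km = 10.2°C/km

10.2°C/km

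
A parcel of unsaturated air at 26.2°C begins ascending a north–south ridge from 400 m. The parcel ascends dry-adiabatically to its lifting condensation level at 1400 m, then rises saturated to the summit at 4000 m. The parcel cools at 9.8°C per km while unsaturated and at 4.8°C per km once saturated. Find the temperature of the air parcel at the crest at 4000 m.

3.92°C

From 400 m to 1400 m (dry): cools by 9.8 × 1 = 9.8°C, giving 16.4°C.
From 1400 m to 4000 m (saturated): cools by 4.8 × 2.6 = 12.48°C, giving 3.92°C.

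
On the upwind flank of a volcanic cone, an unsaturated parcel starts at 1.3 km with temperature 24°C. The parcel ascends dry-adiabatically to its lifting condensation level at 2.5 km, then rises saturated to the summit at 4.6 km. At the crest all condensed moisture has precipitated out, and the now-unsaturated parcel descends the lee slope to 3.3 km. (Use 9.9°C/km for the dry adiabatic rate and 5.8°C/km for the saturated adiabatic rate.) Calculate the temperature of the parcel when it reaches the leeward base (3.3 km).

1300 → 2500 m (dry, 9.9°C/km): ΔT = -9.9 × 1.2 = -11.88°C → T = 12.12°C
2500 → 4600 m (saturated, 5.8°C/km): ΔT = -5.8 × 2.1 = -12.18°C → T = -0.06°C
4600 → 3300 m (dry descent, 9.9°C/km): ΔT = +9.9 × 1.3 = +12.87°C → T = 12.81°C

12.81°C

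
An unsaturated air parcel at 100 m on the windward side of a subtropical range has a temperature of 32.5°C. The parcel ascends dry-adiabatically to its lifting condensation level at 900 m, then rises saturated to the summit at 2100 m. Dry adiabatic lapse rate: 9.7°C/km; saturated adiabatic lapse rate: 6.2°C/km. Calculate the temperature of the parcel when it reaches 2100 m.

17.3°C

100 → 900 m (dry, 9.7°C/km): ΔT = -9.7 × 0.8 = -7.76°C → T = 24.74°C
900 → 2100 m (saturated, 6.2°C/km): ΔT = -6.2 × 1.2 = -7.44°C → T = 17.3°C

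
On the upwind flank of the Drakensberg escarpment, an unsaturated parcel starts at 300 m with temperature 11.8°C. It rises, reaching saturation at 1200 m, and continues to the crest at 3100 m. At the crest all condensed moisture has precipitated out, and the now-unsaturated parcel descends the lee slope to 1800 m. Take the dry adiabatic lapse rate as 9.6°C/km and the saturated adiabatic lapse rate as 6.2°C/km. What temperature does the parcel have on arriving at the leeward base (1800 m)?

3.86°C

Dry to 1200 m: -9.6 × 0.9 km = -8.64°C, so T = 3.16°C.
Saturated to 3100 m: -6.2 × 1.9 km = -11.78°C, so T = -8.62°C.
Dry descent to 1800 m: +9.6 × 1.3 km = +12.48°C, so T = 3.86°C.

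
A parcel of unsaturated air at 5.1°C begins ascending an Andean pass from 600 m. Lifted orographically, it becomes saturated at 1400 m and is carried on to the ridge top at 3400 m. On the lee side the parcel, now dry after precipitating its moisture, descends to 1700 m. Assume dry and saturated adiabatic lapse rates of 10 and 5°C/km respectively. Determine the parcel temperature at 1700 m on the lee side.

4.1°C

Dry to 1400 m: -10 × 0.8 km = -8°C, so T = -2.9°C.
Saturated to 3400 m: -5 × 2 km = -10°C, so T = -12.9°C.
Dry descent to 1700 m: +10 × 1.7 km = +17°C, so T = 4.1°C.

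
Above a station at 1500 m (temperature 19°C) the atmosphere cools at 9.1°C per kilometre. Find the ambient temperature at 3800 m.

1500 → 3800 m (environmental, 9.1°C/km): ΔT = -9.1 × 2.3 = -20.93°C → T = -1.93°C

-1.93°C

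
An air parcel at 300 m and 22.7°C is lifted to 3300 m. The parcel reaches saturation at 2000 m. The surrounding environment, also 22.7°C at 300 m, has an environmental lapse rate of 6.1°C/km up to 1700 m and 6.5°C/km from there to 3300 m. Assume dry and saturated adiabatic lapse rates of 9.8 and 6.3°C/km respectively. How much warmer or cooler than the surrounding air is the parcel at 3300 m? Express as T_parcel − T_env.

Parcel:
  From 300 m to 2000 m (dry): cools by 9.8 × 1.7 = 16.66°C, giving 6.04°C.
  From 2000 m to 3300 m (saturated): cools by 6.3 × 1.3 = 8.19°C, giving -2.15°C.
Environment:
  From 300 m to 1700 m (environment, lower layer): cools by 6.1 × 1.4 = 8.54°C, giving 14.16°C.
  From 1700 m to 3300 m (environment, upper layer): cools by 6.5 × 1.6 = 10.4°C, giving 3.76°C.
T_parcel − T_env = -2.15 − 3.76 = -5.91°C

-5.91°C (parcel cooler than environment)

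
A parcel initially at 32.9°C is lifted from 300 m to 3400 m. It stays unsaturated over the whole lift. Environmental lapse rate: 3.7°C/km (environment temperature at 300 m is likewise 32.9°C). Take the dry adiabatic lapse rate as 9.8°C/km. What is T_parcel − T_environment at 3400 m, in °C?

Parcel:
  Dry to 3400 m: -9.8 × 3.1 km = -30.38°C, so T = 2.52°C.
Environment:
  Environment to 3400 m: -3.7 × 3.1 km = -11.47°C, so T = 21.43°C.
T_parcel − T_env = 2.52 − 21.43 = -18.91°C

-18.91°C (parcel cooler than environment)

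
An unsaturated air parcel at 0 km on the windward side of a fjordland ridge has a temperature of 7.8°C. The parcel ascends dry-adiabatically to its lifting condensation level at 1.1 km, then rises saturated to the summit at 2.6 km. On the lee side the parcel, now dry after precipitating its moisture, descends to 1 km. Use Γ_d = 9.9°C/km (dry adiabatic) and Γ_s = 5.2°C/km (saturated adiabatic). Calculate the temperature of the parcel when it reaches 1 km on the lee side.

4.95°C

Dry to 1100 m: -9.9 × 1.1 km = -10.89°C, so T = -3.09°C.
Saturated to 2600 m: -5.2 × 1.5 km = -7.8°C, so T = -10.89°C.
Dry descent to 1000 m: +9.9 × 1.6 km = +15.84°C, so T = 4.95°C.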